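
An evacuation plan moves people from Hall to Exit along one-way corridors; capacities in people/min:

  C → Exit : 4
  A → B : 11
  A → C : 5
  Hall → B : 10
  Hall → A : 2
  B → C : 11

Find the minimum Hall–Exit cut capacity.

4

Augment Hall→A→C→Exit: bottleneck 2, flow now 2.
Augment Hall→B→C→Exit: bottleneck 2, flow now 4.
No augmenting path remains; maximum flow = 4.
By max-flow min-cut, the minimum cut capacity equals the max flow.
In the residual graph, reachable from Hall: {Hall, A, B, C}.
Min-cut edges: C→Exit (4); capacity 4 = 4.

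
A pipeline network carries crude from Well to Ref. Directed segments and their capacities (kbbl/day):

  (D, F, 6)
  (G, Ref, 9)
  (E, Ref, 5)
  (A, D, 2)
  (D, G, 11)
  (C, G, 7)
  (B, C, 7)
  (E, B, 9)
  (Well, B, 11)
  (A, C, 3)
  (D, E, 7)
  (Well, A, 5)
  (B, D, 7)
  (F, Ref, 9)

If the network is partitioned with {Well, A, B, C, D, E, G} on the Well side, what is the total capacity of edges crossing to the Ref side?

Edges leaving {Well, A, B, C, D, E, G}: D→F (6), E→Ref (5), G→Ref (9).
Cut capacity = 6 + 5 + 9 = 20.

20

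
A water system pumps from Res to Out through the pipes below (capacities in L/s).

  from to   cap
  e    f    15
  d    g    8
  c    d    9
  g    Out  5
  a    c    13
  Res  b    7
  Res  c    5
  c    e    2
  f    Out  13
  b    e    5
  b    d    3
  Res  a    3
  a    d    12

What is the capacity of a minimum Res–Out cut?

Augment Res→a→d→g→Out: bottleneck 3, flow now 3.
Augment Res→b→d→g→Out: bottleneck 2, flow now 5.
Augment Res→b→e→f→Out: bottleneck 5, flow now 10.
Augment Res→c→e→f→Out: bottleneck 2, flow now 12.
No augmenting path remains; maximum flow = 12.
By max-flow min-cut, the minimum cut capacity equals the max flow.
In the residual graph, reachable from Res: {Res, a, b, c, d, g}.
Min-cut edges: b→e (5), c→e (2), g→Out (5); capacity 5 + 2 + 5 = 12.

12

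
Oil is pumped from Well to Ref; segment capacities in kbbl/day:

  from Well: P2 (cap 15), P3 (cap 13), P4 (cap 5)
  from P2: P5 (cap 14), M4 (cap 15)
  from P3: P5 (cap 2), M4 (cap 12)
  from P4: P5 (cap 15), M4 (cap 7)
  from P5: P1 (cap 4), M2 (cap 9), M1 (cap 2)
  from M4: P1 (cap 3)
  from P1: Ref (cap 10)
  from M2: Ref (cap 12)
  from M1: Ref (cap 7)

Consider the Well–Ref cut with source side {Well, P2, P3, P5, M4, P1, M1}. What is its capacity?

31

Edges leaving {Well, P2, P3, P5, M4, P1, M1}: Well→P4 (5), P5→M2 (9), P1→Ref (10), M1→Ref (7).
Cut capacity = 5 + 9 + 10 + 7 = 31.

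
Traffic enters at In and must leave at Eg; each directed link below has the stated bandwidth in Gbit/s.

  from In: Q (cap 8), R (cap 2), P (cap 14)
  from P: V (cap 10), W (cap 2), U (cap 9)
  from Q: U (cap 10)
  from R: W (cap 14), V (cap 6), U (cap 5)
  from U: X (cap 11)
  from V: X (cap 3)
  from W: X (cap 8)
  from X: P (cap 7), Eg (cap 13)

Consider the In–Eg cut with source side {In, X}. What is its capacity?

Edges leaving {In, X}: In→P (14), In→Q (8), In→R (2), X→P (7), X→Eg (13).
Cut capacity = 14 + 8 + 2 + 7 + 13 = 44.

44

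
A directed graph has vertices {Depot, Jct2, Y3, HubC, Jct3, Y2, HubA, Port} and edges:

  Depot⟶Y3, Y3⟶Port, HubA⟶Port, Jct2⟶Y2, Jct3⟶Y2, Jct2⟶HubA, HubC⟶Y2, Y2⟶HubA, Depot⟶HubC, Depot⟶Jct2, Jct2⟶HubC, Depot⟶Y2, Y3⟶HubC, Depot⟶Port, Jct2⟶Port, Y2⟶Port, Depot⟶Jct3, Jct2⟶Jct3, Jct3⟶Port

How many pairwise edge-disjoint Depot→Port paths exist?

Assign every edge capacity 1; by Menger, the answer equals the max flow.
Path Depot→Port (+1); total 1.
Path Depot→Jct2→Port (+1); total 2.
Path Depot→Y3→Port (+1); total 3.
Path Depot→Jct3→Port (+1); total 4.
Path Depot→Y2→Port (+1); total 5.
Path Depot→HubC→Y2→HubA→Port (+1); total 6.
No residual Depot→Port path; max flow = 6.
Certifying cut of size 6: {Depot→HubC, Depot→Jct2, Depot→Jct3, Depot→Port, Depot→Y2, Depot→Y3}.

6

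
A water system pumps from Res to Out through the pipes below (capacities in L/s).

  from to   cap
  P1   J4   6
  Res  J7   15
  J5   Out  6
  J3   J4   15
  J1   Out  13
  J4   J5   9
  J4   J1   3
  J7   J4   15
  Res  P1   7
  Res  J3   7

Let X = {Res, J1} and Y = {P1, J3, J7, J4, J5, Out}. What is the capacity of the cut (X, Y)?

42

Edges leaving {Res, J1}: Res→P1 (7), Res→J3 (7), Res→J7 (15), J1→Out (13).
Cut capacity = 7 + 7 + 15 + 13 = 42.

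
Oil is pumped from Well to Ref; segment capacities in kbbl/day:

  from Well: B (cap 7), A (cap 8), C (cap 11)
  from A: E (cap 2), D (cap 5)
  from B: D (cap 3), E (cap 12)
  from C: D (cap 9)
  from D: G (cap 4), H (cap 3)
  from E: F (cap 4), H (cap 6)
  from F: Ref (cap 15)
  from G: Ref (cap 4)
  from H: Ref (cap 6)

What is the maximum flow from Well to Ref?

Augment Well→A→D→G→Ref: bottleneck 4, flow now 4.
Augment Well→A→D→H→Ref: bottleneck 1, flow now 5.
Augment Well→A→E→F→Ref: bottleneck 2, flow now 7.
Augment Well→B→D→H→Ref: bottleneck 2, flow now 9.
Augment Well→B→E→F→Ref: bottleneck 2, flow now 11.
Augment Well→B→E→H→Ref: bottleneck 3, flow now 14.
No augmenting path remains; maximum flow = 14.
In the residual graph, reachable from Well: {Well, A, B, C, D, E, H}.
Min-cut edges: D→G (4), E→F (4), H→Ref (6); capacity 4 + 4 + 6 = 14.
This cut is saturated, so no flow can exceed 14.

14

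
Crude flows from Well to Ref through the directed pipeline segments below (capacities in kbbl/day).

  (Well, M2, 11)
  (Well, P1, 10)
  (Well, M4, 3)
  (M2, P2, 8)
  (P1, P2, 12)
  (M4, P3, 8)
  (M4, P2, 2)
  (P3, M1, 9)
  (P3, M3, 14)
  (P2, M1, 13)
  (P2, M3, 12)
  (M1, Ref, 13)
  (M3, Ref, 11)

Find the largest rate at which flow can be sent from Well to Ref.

Augment Well→M2→P2→M1→Ref: bottleneck 8, flow now 8.
Augment Well→P1→P2→M1→Ref: bottleneck 5, flow now 13.
Augment Well→P1→P2→M3→Ref: bottleneck 5, flow now 18.
Augment Well→M4→P3→M3→Ref: bottleneck 3, flow now 21.
No augmenting path remains; maximum flow = 21.
In the residual graph, reachable from Well: {Well, M2}.
Min-cut edges: Well→P1 (10), Well→M4 (3), M2→P2 (8); capacity 10 + 3 + 8 = 21.
This cut is saturated, so no flow can exceed 21.

21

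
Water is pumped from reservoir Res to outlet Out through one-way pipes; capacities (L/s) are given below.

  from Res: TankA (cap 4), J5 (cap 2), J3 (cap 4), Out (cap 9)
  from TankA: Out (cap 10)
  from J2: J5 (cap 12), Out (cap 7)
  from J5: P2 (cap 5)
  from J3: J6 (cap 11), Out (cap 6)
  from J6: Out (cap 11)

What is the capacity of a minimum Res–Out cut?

Augment Res→Out: bottleneck 9, flow now 9.
Augment Res→TankA→Out: bottleneck 4, flow now 13.
Augment Res→J3→Out: bottleneck 4, flow now 17.
No augmenting path remains; maximum flow = 17.
By max-flow min-cut, the minimum cut capacity equals the max flow.
In the residual graph, reachable from Res: {Res, J5, P2}.
Min-cut edges: Res→TankA (4), Res→J3 (4), Res→Out (9); capacity 4 + 4 + 9 = 17.

17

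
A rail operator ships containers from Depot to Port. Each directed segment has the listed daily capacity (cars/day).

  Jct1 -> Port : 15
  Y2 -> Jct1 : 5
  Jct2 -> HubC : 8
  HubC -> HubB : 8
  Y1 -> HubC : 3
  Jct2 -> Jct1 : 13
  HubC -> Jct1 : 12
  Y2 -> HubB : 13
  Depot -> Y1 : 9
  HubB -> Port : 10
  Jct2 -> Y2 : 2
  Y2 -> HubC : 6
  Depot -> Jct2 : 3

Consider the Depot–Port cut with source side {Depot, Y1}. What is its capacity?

6

Edges leaving {Depot, Y1}: Depot→Jct2 (3), Y1→HubC (3).
Cut capacity = 3 + 3 = 6.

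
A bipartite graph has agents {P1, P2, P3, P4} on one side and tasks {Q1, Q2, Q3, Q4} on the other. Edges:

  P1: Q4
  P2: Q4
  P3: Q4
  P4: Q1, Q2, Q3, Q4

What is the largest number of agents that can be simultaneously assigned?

Unit-capacity flow: source→left, listed edges, right→sink; max matching = max flow.
Augmenting path P1→Q4 (+1); matched 1.
Augmenting path P4→Q1 (+1); matched 2.
No augmenting path remains; maximum matching = 2.
König certificate: {P4, Q4} is a vertex cover of size 2 (every listed pair touches it), so no matching can be larger.

2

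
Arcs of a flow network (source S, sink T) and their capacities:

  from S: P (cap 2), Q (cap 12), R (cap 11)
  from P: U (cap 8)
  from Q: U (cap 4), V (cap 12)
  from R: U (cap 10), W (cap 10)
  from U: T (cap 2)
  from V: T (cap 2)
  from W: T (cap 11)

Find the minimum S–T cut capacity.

14

Augment S→P→U→T: bottleneck 2, flow now 2.
Augment S→Q→V→T: bottleneck 2, flow now 4.
Augment S→R→W→T: bottleneck 10, flow now 14.
No augmenting path remains; maximum flow = 14.
By max-flow min-cut, the minimum cut capacity equals the max flow.
In the residual graph, reachable from S: {S, P, Q, R, U, V}.
Min-cut edges: R→W (10), U→T (2), V→T (2); capacity 10 + 2 + 2 = 14.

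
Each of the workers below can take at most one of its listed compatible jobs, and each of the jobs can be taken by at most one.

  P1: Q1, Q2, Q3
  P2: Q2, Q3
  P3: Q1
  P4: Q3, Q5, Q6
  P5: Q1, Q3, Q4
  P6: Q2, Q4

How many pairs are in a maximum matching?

Unit-capacity flow: source→left, listed edges, right→sink; max matching = max flow.
Augmenting path P1→Q1 (+1); matched 1.
Augmenting path P2→Q2 (+1); matched 2.
Augmenting path P4→Q3 (+1); matched 3.
Augmenting path P5→Q4 (+1); matched 4.
Augmenting path P3→Q1→P1→Q3→P4→Q5 (+1); matched 5.
No augmenting path remains; maximum matching = 5.
König certificate: {P4, Q1, Q2, Q3, Q4} is a vertex cover of size 5 (every listed pair touches it), so no matching can be larger.

5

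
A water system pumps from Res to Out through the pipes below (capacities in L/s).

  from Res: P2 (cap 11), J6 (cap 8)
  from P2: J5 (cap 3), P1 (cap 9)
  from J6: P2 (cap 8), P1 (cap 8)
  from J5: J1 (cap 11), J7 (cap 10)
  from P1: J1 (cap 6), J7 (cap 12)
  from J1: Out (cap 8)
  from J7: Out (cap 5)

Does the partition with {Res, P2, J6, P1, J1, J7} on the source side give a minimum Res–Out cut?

Given cut capacity: 3 + 8 + 5 = 16.
Augment Res→P2→J5→J1→Out: bottleneck 3, flow now 3.
Augment Res→P2→P1→J1→Out: bottleneck 5, flow now 8.
Augment Res→P2→P1→J7→Out: bottleneck 3, flow now 11.
Augment Res→J6→P1→J7→Out: bottleneck 2, flow now 13.
No augmenting path remains; maximum flow = 13.
In the residual graph, reachable from Res: {Res, P2, J6, J5, P1, J1, J7}.
Min-cut edges: J1→Out (8), J7→Out (5); capacity 8 + 5 = 13.
Cut capacity 16 exceeds the max flow 13, so it is not minimum.

No — its capacity is 16, but the minimum cut has capacity 13.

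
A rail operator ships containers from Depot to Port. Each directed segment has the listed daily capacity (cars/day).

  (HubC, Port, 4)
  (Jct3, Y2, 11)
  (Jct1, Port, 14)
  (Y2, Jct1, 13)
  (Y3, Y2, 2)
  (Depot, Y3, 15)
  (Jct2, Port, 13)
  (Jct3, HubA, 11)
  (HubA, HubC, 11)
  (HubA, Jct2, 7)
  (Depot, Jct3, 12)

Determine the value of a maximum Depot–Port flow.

Augment Depot→Y3→Y2→Jct1→Port: bottleneck 2, flow now 2.
Augment Depot→Jct3→HubA→Jct2→Port: bottleneck 7, flow now 9.
Augment Depot→Jct3→HubA→HubC→Port: bottleneck 4, flow now 13.
Augment Depot→Jct3→Y2→Jct1→Port: bottleneck 1, flow now 14.
No augmenting path remains; maximum flow = 14.
In the residual graph, reachable from Depot: {Depot, Y3}.
Min-cut edges: Depot→Jct3 (12), Y3→Y2 (2); capacity 12 + 2 = 14.
This cut is saturated, so no flow can exceed 14.

14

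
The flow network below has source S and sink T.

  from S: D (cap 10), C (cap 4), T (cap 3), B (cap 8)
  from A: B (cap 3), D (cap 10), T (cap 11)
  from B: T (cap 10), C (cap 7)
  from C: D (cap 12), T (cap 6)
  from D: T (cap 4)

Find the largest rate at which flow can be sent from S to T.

Augment S→T: bottleneck 3, flow now 3.
Augment S→B→T: bottleneck 8, flow now 11.
Augment S→C→T: bottleneck 4, flow now 15.
Augment S→D→T: bottleneck 4, flow now 19.
No augmenting path remains; maximum flow = 19.
In the residual graph, reachable from S: {S, D}.
Min-cut edges: S→B (8), S→C (4), S→T (3), D→T (4); capacity 8 + 4 + 3 + 4 = 19.
This cut is saturated, so no flow can exceed 19.

19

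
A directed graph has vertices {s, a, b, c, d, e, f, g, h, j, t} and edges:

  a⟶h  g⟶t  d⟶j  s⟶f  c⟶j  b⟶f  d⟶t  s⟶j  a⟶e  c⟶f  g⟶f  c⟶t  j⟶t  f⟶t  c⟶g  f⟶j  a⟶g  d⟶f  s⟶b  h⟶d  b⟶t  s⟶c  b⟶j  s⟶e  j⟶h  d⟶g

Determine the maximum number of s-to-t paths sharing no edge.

Assign every edge capacity 1; by Menger, the answer equals the max flow.
Path s→b→t (+1); total 1.
Path s→c→t (+1); total 2.
Path s→f→t (+1); total 3.
Path s→j→t (+1); total 4.
No residual s→t path; max flow = 4.
Certifying cut of size 4: {s→b, s→c, s→f, s→j}.

4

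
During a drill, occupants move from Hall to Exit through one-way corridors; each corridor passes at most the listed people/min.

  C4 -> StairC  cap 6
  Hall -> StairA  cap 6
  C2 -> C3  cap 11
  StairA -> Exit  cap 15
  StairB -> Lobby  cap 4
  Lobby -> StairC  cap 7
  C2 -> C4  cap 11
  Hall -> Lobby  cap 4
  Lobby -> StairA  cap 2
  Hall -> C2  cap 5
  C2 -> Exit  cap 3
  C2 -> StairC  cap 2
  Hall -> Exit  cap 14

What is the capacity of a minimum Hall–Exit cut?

25

Augment Hall→Exit: bottleneck 14, flow now 14.
Augment Hall→C2→Exit: bottleneck 3, flow now 17.
Augment Hall→StairA→Exit: bottleneck 6, flow now 23.
Augment Hall→Lobby→StairA→Exit: bottleneck 2, flow now 25.
No augmenting path remains; maximum flow = 25.
By max-flow min-cut, the minimum cut capacity equals the max flow.
In the residual graph, reachable from Hall: {Hall, C2, Lobby, C4, StairC, C3}.
Min-cut edges: Hall→StairA (6), Hall→Exit (14), C2→Exit (3), Lobby→StairA (2); capacity 6 + 14 + 3 + 2 = 25.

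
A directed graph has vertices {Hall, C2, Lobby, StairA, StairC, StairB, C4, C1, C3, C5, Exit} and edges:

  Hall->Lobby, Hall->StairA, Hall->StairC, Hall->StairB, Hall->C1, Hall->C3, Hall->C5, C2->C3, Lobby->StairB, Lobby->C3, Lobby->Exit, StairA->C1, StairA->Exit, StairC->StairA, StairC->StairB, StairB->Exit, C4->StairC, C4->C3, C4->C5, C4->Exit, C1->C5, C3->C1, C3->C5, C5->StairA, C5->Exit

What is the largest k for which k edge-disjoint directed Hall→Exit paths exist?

Assign every edge capacity 1; by Menger, the answer equals the max flow.
Path Hall→Lobby→Exit (+1); total 1.
Path Hall→StairA→Exit (+1); total 2.
Path Hall→StairB→Exit (+1); total 3.
Path Hall→C5→Exit (+1); total 4.
No residual Hall→Exit path; max flow = 4.
Certifying cut of size 4: {C5→Exit, Hall→Lobby, StairA→Exit, StairB→Exit}.

4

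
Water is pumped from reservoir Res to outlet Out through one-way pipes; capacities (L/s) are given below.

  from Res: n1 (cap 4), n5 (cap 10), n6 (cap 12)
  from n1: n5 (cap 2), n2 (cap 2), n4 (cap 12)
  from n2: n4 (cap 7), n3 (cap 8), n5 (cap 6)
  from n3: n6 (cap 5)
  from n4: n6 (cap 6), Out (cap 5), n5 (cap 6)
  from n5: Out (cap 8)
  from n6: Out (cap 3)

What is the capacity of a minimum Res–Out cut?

Augment Res→n5→Out: bottleneck 8, flow now 8.
Augment Res→n6→Out: bottleneck 3, flow now 11.
Augment Res→n1→n4→Out: bottleneck 4, flow now 15.
No augmenting path remains; maximum flow = 15.
By max-flow min-cut, the minimum cut capacity equals the max flow.
In the residual graph, reachable from Res: {Res, n5, n6}.
Min-cut edges: Res→n1 (4), n5→Out (8), n6→Out (3); capacity 4 + 8 + 3 = 15.

15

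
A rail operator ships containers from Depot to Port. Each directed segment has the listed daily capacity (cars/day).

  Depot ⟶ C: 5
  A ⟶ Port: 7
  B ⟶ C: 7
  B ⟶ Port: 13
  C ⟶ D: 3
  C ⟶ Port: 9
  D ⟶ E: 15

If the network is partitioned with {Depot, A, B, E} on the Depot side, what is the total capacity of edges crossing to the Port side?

Edges leaving {Depot, A, B, E}: Depot→C (5), A→Port (7), B→C (7), B→Port (13).
Cut capacity = 5 + 7 + 7 + 13 = 32.

32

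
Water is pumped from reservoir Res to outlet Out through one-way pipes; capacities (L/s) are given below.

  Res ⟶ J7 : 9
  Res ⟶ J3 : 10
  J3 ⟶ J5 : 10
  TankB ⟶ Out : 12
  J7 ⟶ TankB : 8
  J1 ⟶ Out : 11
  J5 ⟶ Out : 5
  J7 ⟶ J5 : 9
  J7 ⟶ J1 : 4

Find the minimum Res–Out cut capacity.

14

Augment Res→J3→J5→Out: bottleneck 5, flow now 5.
Augment Res→J7→TankB→Out: bottleneck 8, flow now 13.
Augment Res→J7→J1→Out: bottleneck 1, flow now 14.
No augmenting path remains; maximum flow = 14.
By max-flow min-cut, the minimum cut capacity equals the max flow.
In the residual graph, reachable from Res: {Res, J3, J5}.
Min-cut edges: Res→J7 (9), J5→Out (5); capacity 9 + 5 = 14.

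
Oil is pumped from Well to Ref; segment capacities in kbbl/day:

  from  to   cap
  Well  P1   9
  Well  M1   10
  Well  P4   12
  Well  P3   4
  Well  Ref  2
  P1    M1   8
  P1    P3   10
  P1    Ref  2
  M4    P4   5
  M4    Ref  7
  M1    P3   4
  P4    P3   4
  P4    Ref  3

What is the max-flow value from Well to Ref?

7

Augment Well→Ref: bottleneck 2, flow now 2.
Augment Well→P1→Ref: bottleneck 2, flow now 4.
Augment Well→P4→Ref: bottleneck 3, flow now 7.
No augmenting path remains; maximum flow = 7.
In the residual graph, reachable from Well: {Well, P1, M1, P4, P3}.
Min-cut edges: Well→Ref (2), P1→Ref (2), P4→Ref (3); capacity 2 + 2 + 3 = 7.
This cut is saturated, so no flow can exceed 7.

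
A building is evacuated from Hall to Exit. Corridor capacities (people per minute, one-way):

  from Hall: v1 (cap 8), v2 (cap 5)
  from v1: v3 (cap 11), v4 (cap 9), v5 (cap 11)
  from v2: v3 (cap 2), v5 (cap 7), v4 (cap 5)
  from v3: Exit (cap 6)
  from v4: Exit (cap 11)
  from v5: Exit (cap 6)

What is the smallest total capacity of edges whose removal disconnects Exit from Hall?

Augment Hall→v1→v3→Exit: bottleneck 6, flow now 6.
Augment Hall→v1→v4→Exit: bottleneck 2, flow now 8.
Augment Hall→v2→v4→Exit: bottleneck 5, flow now 13.
No augmenting path remains; maximum flow = 13.
By max-flow min-cut, the minimum cut capacity equals the max flow.
In the residual graph, reachable from Hall: {Hall}.
Min-cut edges: Hall→v1 (8), Hall→v2 (5); capacity 8 + 5 = 13.

13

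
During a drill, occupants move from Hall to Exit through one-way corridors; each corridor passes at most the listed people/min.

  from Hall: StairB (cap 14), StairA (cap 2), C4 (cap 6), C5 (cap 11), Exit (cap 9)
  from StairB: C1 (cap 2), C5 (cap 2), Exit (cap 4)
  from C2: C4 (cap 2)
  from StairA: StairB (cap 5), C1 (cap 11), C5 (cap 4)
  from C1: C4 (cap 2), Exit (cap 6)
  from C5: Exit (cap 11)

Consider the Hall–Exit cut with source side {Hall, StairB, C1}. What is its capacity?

42

Edges leaving {Hall, StairB, C1}: Hall→StairA (2), Hall→C4 (6), Hall→C5 (11), Hall→Exit (9), StairB→C5 (2), StairB→Exit (4), C1→C4 (2), C1→Exit (6).
Cut capacity = 2 + 6 + 11 + 9 + 2 + 4 + 2 + 6 = 42.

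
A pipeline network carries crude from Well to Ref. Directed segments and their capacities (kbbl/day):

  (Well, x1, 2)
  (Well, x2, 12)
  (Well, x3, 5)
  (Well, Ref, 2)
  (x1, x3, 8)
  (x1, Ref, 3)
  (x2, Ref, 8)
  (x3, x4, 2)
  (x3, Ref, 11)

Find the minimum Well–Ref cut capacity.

Augment Well→Ref: bottleneck 2, flow now 2.
Augment Well→x1→Ref: bottleneck 2, flow now 4.
Augment Well→x2→Ref: bottleneck 8, flow now 12.
Augment Well→x3→Ref: bottleneck 5, flow now 17.
No augmenting path remains; maximum flow = 17.
By max-flow min-cut, the minimum cut capacity equals the max flow.
In the residual graph, reachable from Well: {Well, x2}.
Min-cut edges: Well→x1 (2), Well→x3 (5), Well→Ref (2), x2→Ref (8); capacity 2 + 5 + 2 + 8 = 17.

17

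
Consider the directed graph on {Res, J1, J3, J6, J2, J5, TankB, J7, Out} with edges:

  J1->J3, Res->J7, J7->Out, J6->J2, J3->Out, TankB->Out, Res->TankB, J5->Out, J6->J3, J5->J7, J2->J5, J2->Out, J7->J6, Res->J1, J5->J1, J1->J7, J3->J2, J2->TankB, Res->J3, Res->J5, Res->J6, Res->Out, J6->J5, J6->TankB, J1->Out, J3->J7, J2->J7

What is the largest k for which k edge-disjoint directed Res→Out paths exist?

Assign every edge capacity 1; by Menger, the answer equals the max flow.
Path Res→Out (+1); total 1.
Path Res→J1→Out (+1); total 2.
Path Res→J3→Out (+1); total 3.
Path Res→J5→Out (+1); total 4.
Path Res→TankB→Out (+1); total 5.
Path Res→J7→Out (+1); total 6.
Path Res→J6→J2→Out (+1); total 7.
No residual Res→Out path; max flow = 7.
Certifying cut of size 7: {Res→J1, Res→J3, Res→J5, Res→J6, Res→J7, Res→Out, Res→TankB}.

7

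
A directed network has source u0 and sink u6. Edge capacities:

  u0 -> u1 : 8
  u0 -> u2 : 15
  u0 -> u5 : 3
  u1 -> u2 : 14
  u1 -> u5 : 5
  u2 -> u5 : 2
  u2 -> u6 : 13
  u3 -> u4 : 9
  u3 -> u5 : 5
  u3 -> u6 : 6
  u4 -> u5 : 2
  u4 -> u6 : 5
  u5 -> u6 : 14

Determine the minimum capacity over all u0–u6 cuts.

23

Augment u0→u2→u6: bottleneck 13, flow now 13.
Augment u0→u5→u6: bottleneck 3, flow now 16.
Augment u0→u1→u5→u6: bottleneck 5, flow now 21.
Augment u0→u2→u5→u6: bottleneck 2, flow now 23.
No augmenting path remains; maximum flow = 23.
By max-flow min-cut, the minimum cut capacity equals the max flow.
In the residual graph, reachable from u0: {u0, u1, u2}.
Min-cut edges: u0→u5 (3), u1→u5 (5), u2→u5 (2), u2→u6 (13); capacity 3 + 5 + 2 + 13 = 23.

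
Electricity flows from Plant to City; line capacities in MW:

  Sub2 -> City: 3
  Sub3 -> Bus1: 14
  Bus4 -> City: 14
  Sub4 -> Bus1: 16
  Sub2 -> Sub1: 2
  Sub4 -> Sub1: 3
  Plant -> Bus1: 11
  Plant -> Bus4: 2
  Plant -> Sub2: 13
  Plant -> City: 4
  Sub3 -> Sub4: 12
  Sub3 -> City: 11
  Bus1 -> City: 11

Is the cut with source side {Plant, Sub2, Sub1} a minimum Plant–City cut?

Given cut capacity: 2 + 11 + 4 + 3 = 20.
Augment Plant→City: bottleneck 4, flow now 4.
Augment Plant→Sub2→City: bottleneck 3, flow now 7.
Augment Plant→Bus4→City: bottleneck 2, flow now 9.
Augment Plant→Bus1→City: bottleneck 11, flow now 20.
No augmenting path remains; maximum flow = 20.
Cut capacity 20 equals the max flow, so it is a minimum cut.

Yes — it is a minimum cut (capacity 20).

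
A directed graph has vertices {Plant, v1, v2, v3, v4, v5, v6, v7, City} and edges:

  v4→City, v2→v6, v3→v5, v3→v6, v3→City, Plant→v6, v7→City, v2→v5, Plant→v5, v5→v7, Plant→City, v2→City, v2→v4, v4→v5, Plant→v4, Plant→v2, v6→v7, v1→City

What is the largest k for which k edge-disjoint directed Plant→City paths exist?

4

Assign every edge capacity 1; by Menger, the answer equals the max flow.
Path Plant→City (+1); total 1.
Path Plant→v2→City (+1); total 2.
Path Plant→v4→City (+1); total 3.
Path Plant→v5→v7→City (+1); total 4.
No residual Plant→City path; max flow = 4.
Certifying cut of size 4: {Plant→City, Plant→v2, Plant→v4, v7→City}.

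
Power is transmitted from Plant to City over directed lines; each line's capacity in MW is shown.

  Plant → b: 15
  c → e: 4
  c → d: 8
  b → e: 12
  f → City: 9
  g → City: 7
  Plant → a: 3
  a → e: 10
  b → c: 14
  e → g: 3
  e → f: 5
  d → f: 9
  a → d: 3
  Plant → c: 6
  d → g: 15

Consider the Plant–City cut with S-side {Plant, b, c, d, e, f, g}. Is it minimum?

Given cut capacity: 3 + 9 + 7 = 19.
Augment Plant→a→d→f→City: bottleneck 3, flow now 3.
Augment Plant→b→e→f→City: bottleneck 5, flow now 8.
Augment Plant→b→e→g→City: bottleneck 3, flow now 11.
Augment Plant→c→d→f→City: bottleneck 1, flow now 12.
Augment Plant→c→d→g→City: bottleneck 4, flow now 16.
No augmenting path remains; maximum flow = 16.
In the residual graph, reachable from Plant: {Plant, a, b, c, d, e, f, g}.
Min-cut edges: f→City (9), g→City (7); capacity 9 + 7 = 16.
Cut capacity 19 exceeds the max flow 16, so it is not minimum.

No — its capacity is 19, but the minimum cut has capacity 16.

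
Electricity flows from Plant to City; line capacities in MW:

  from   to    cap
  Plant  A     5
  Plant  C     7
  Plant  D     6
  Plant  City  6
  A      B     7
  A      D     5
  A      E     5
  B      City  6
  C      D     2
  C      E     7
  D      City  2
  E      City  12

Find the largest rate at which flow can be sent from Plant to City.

Augment Plant→City: bottleneck 6, flow now 6.
Augment Plant→D→City: bottleneck 2, flow now 8.
Augment Plant→A→B→City: bottleneck 5, flow now 13.
Augment Plant→C→E→City: bottleneck 7, flow now 20.
No augmenting path remains; maximum flow = 20.
In the residual graph, reachable from Plant: {Plant, D}.
Min-cut edges: Plant→A (5), Plant→C (7), Plant→City (6), D→City (2); capacity 5 + 7 + 6 + 2 = 20.
This cut is saturated, so no flow can exceed 20.

20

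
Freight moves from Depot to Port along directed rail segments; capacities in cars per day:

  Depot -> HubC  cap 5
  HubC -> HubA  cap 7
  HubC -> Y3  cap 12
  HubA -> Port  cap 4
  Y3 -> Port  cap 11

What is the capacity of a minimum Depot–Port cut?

Augment Depot→HubC→HubA→Port: bottleneck 4, flow now 4.
Augment Depot→HubC→Y3→Port: bottleneck 1, flow now 5.
No augmenting path remains; maximum flow = 5.
By max-flow min-cut, the minimum cut capacity equals the max flow.
In the residual graph, reachable from Depot: {Depot}.
Min-cut edges: Depot→HubC (5); capacity 5 = 5.

5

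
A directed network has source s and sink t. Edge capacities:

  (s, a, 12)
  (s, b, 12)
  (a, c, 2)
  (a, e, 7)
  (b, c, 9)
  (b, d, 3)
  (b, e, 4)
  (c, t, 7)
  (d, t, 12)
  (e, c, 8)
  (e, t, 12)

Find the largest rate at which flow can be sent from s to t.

21

Augment s→a→c→t: bottleneck 2, flow now 2.
Augment s→a→e→t: bottleneck 7, flow now 9.
Augment s→b→c→t: bottleneck 5, flow now 14.
Augment s→b→d→t: bottleneck 3, flow now 17.
Augment s→b→e→t: bottleneck 4, flow now 21.
No augmenting path remains; maximum flow = 21.
In the residual graph, reachable from s: {s, a}.
Min-cut edges: s→b (12), a→c (2), a→e (7); capacity 12 + 2 + 7 = 21.
This cut is saturated, so no flow can exceed 21.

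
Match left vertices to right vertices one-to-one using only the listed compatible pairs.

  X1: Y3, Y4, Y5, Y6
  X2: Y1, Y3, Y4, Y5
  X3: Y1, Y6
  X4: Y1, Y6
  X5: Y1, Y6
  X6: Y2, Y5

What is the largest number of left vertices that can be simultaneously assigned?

Unit-capacity flow: source→left, listed edges, right→sink; max matching = max flow.
Augmenting path X1→Y3 (+1); matched 1.
Augmenting path X2→Y1 (+1); matched 2.
Augmenting path X3→Y6 (+1); matched 3.
Augmenting path X6→Y2 (+1); matched 4.
Augmenting path X4→Y1→X2→Y4 (+1); matched 5.
No augmenting path remains; maximum matching = 5.
König certificate: {X1, X2, X6, Y1, Y6} is a vertex cover of size 5 (every listed pair touches it), so no matching can be larger.

5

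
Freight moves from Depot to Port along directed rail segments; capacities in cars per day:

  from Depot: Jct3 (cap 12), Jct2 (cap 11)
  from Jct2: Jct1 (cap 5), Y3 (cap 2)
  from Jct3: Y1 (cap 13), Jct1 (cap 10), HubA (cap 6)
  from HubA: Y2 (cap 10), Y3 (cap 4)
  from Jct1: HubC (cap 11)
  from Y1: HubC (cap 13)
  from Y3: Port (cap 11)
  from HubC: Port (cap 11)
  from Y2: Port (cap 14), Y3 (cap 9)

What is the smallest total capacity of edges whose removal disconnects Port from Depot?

19

Augment Depot→Jct2→Y3→Port: bottleneck 2, flow now 2.
Augment Depot→Jct2→Jct1→HubC→Port: bottleneck 5, flow now 7.
Augment Depot→Jct3→HubA→Y3→Port: bottleneck 4, flow now 11.
Augment Depot→Jct3→HubA→Y2→Port: bottleneck 2, flow now 13.
Augment Depot→Jct3→Jct1→HubC→Port: bottleneck 6, flow now 19.
No augmenting path remains; maximum flow = 19.
By max-flow min-cut, the minimum cut capacity equals the max flow.
In the residual graph, reachable from Depot: {Depot, Jct2}.
Min-cut edges: Depot→Jct3 (12), Jct2→Jct1 (5), Jct2→Y3 (2); capacity 12 + 5 + 2 = 19.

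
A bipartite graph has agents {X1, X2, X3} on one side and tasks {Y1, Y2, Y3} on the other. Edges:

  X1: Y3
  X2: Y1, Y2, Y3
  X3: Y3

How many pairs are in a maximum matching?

2

Unit-capacity flow: source→left, listed edges, right→sink; max matching = max flow.
Augmenting path X1→Y3 (+1); matched 1.
Augmenting path X2→Y1 (+1); matched 2.
No augmenting path remains; maximum matching = 2.
König certificate: {X2, Y3} is a vertex cover of size 2 (every listed pair touches it), so no matching can be larger.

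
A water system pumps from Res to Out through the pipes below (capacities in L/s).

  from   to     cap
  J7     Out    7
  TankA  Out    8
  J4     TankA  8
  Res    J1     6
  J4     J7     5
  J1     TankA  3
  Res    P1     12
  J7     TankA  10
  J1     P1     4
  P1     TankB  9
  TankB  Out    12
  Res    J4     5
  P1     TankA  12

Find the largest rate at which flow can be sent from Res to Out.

Augment Res→J1→TankA→Out: bottleneck 3, flow now 3.
Augment Res→J4→TankA→Out: bottleneck 5, flow now 8.
Augment Res→P1→TankB→Out: bottleneck 9, flow now 17.
Augment Res→P1→TankA→J4→J7→Out: bottleneck 3, flow now 20. (uses reverse residual edge)
Augment Res→J1→P1→TankA→J4→J7→Out: bottleneck 2, flow now 22. (uses reverse residual edge)
No augmenting path remains; maximum flow = 22.
In the residual graph, reachable from Res: {Res, J1, P1, TankA}.
Min-cut edges: Res→J4 (5), P1→TankB (9), TankA→Out (8); capacity 5 + 9 + 8 = 22.
This cut is saturated, so no flow can exceed 22.

22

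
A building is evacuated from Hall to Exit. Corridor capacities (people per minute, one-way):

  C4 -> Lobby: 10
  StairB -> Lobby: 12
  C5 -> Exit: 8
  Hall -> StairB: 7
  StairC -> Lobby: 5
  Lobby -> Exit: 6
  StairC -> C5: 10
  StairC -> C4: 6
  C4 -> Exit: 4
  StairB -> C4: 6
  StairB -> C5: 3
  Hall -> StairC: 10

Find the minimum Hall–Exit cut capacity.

Augment Hall→StairC→Lobby→Exit: bottleneck 5, flow now 5.
Augment Hall→StairC→C5→Exit: bottleneck 5, flow now 10.
Augment Hall→StairB→Lobby→Exit: bottleneck 1, flow now 11.
Augment Hall→StairB→C5→Exit: bottleneck 3, flow now 14.
Augment Hall→StairB→C4→Exit: bottleneck 3, flow now 17.
No augmenting path remains; maximum flow = 17.
By max-flow min-cut, the minimum cut capacity equals the max flow.
In the residual graph, reachable from Hall: {Hall}.
Min-cut edges: Hall→StairC (10), Hall→StairB (7); capacity 10 + 7 = 17.

17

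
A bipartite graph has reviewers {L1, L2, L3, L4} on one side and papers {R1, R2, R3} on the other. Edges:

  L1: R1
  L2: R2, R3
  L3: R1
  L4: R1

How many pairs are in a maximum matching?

2

Unit-capacity flow: source→left, listed edges, right→sink; max matching = max flow.
Augmenting path L1→R1 (+1); matched 1.
Augmenting path L2→R2 (+1); matched 2.
No augmenting path remains; maximum matching = 2.
König certificate: {L2, R1} is a vertex cover of size 2 (every listed pair touches it), so no matching can be larger.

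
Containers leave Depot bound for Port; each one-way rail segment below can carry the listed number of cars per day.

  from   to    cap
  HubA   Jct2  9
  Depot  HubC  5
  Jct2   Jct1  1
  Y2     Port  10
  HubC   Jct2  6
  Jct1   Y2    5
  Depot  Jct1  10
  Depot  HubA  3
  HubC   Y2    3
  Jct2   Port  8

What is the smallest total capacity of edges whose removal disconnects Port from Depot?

Augment Depot→HubC→Y2→Port: bottleneck 3, flow now 3.
Augment Depot→HubC→Jct2→Port: bottleneck 2, flow now 5.
Augment Depot→Jct1→Y2→Port: bottleneck 5, flow now 10.
Augment Depot→HubA→Jct2→Port: bottleneck 3, flow now 13.
No augmenting path remains; maximum flow = 13.
By max-flow min-cut, the minimum cut capacity equals the max flow.
In the residual graph, reachable from Depot: {Depot, Jct1}.
Min-cut edges: Depot→HubC (5), Depot→HubA (3), Jct1→Y2 (5); capacity 5 + 3 + 5 = 13.

13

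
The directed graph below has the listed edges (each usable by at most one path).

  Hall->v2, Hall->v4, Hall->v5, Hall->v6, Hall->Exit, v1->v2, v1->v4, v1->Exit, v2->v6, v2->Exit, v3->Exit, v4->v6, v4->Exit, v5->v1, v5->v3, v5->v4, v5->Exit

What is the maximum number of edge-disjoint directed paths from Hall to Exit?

4

Assign every edge capacity 1; by Menger, the answer equals the max flow.
Path Hall→Exit (+1); total 1.
Path Hall→v2→Exit (+1); total 2.
Path Hall→v4→Exit (+1); total 3.
Path Hall→v5→Exit (+1); total 4.
No residual Hall→Exit path; max flow = 4.
Certifying cut of size 4: {Hall→Exit, Hall→v2, Hall→v4, Hall→v5}.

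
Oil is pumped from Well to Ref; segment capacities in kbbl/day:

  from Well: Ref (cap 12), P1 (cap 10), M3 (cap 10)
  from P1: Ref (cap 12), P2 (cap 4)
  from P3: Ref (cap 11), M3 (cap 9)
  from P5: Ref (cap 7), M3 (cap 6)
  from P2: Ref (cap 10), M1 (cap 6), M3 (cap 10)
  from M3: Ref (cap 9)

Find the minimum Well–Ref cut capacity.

Augment Well→Ref: bottleneck 12, flow now 12.
Augment Well→P1→Ref: bottleneck 10, flow now 22.
Augment Well→M3→Ref: bottleneck 9, flow now 31.
No augmenting path remains; maximum flow = 31.
By max-flow min-cut, the minimum cut capacity equals the max flow.
In the residual graph, reachable from Well: {Well, M3}.
Min-cut edges: Well→P1 (10), Well→Ref (12), M3→Ref (9); capacity 10 + 12 + 9 = 31.

31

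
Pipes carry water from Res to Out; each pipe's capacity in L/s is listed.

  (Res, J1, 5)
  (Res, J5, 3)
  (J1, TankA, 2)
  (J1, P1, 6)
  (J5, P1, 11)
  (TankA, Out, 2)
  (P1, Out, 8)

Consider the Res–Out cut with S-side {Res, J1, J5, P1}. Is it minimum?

No — its capacity is 10, but the minimum cut has capacity 8.

Given cut capacity: 2 + 8 = 10.
Augment Res→J1→TankA→Out: bottleneck 2, flow now 2.
Augment Res→J1→P1→Out: bottleneck 3, flow now 5.
Augment Res→J5→P1→Out: bottleneck 3, flow now 8.
No augmenting path remains; maximum flow = 8.
In the residual graph, reachable from Res: {Res}.
Min-cut edges: Res→J1 (5), Res→J5 (3); capacity 5 + 3 = 8.
Cut capacity 10 exceeds the max flow 8, so it is not minimum.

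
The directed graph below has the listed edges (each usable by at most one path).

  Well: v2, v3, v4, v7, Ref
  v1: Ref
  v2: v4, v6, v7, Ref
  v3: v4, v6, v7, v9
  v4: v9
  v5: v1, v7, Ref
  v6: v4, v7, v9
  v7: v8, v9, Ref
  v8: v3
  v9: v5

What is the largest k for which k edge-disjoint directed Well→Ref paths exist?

Assign every edge capacity 1; by Menger, the answer equals the max flow.
Path Well→Ref (+1); total 1.
Path Well→v2→Ref (+1); total 2.
Path Well→v7→Ref (+1); total 3.
Path Well→v3→v9→v5→Ref (+1); total 4.
No residual Well→Ref path; max flow = 4.
Certifying cut of size 4: {Well→Ref, Well→v2, v7→Ref, v9→v5}.

4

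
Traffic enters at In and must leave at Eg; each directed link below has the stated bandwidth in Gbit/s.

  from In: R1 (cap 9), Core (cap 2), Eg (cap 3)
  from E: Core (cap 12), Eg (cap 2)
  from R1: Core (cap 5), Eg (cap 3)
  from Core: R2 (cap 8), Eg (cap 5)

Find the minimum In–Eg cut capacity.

Augment In→Eg: bottleneck 3, flow now 3.
Augment In→R1→Eg: bottleneck 3, flow now 6.
Augment In→Core→Eg: bottleneck 2, flow now 8.
Augment In→R1→Core→Eg: bottleneck 3, flow now 11.
No augmenting path remains; maximum flow = 11.
By max-flow min-cut, the minimum cut capacity equals the max flow.
In the residual graph, reachable from In: {In, R1, Core, R2}.
Min-cut edges: In→Eg (3), R1→Eg (3), Core→Eg (5); capacity 3 + 3 + 5 = 11.

11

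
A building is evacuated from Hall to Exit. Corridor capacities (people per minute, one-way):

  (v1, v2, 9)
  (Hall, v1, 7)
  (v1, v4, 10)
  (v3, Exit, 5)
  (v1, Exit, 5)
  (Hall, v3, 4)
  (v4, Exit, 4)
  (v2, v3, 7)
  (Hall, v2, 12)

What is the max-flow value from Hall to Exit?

12

Augment Hall→v1→Exit: bottleneck 5, flow now 5.
Augment Hall→v3→Exit: bottleneck 4, flow now 9.
Augment Hall→v1→v4→Exit: bottleneck 2, flow now 11.
Augment Hall→v2→v3→Exit: bottleneck 1, flow now 12.
No augmenting path remains; maximum flow = 12.
In the residual graph, reachable from Hall: {Hall, v2, v3}.
Min-cut edges: Hall→v1 (7), v3→Exit (5); capacity 7 + 5 = 12.
This cut is saturated, so no flow can exceed 12.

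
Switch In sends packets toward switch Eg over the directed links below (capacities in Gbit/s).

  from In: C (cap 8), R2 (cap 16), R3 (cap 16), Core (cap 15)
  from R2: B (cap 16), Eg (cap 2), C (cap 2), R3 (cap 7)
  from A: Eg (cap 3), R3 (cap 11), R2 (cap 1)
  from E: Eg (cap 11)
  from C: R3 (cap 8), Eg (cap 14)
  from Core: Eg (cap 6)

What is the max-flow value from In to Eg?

18

Augment In→R2→Eg: bottleneck 2, flow now 2.
Augment In→C→Eg: bottleneck 8, flow now 10.
Augment In→Core→Eg: bottleneck 6, flow now 16.
Augment In→R2→C→Eg: bottleneck 2, flow now 18.
No augmenting path remains; maximum flow = 18.
In the residual graph, reachable from In: {In, R2, B, R3, Core}.
Min-cut edges: In→C (8), R2→C (2), R2→Eg (2), Core→Eg (6); capacity 8 + 2 + 2 + 6 = 18.
This cut is saturated, so no flow can exceed 18.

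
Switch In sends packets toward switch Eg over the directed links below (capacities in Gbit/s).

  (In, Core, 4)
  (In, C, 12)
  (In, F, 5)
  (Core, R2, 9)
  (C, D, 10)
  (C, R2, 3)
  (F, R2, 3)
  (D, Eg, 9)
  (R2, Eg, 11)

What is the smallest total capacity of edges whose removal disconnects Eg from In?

19

Augment In→Core→R2→Eg: bottleneck 4, flow now 4.
Augment In→C→D→Eg: bottleneck 9, flow now 13.
Augment In→C→R2→Eg: bottleneck 3, flow now 16.
Augment In→F→R2→Eg: bottleneck 3, flow now 19.
No augmenting path remains; maximum flow = 19.
By max-flow min-cut, the minimum cut capacity equals the max flow.
In the residual graph, reachable from In: {In, F}.
Min-cut edges: In→Core (4), In→C (12), F→R2 (3); capacity 4 + 12 + 3 = 19.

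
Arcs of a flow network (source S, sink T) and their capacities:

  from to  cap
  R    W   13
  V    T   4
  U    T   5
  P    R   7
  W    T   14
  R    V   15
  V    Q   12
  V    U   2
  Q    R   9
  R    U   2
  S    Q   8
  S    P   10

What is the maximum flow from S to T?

Augment S→P→R→U→T: bottleneck 2, flow now 2.
Augment S→P→R→V→T: bottleneck 4, flow now 6.
Augment S→P→R→W→T: bottleneck 1, flow now 7.
Augment S→Q→R→W→T: bottleneck 8, flow now 15.
No augmenting path remains; maximum flow = 15.
In the residual graph, reachable from S: {S, P}.
Min-cut edges: S→Q (8), P→R (7); capacity 8 + 7 = 15.
This cut is saturated, so no flow can exceed 15.

15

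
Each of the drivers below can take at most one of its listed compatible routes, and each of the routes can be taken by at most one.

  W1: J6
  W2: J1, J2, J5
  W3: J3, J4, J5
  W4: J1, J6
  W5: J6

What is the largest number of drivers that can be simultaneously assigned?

4

Unit-capacity flow: source→left, listed edges, right→sink; max matching = max flow.
Augmenting path W1→J6 (+1); matched 1.
Augmenting path W2→J1 (+1); matched 2.
Augmenting path W3→J3 (+1); matched 3.
Augmenting path W4→J1→W2→J2 (+1); matched 4.
No augmenting path remains; maximum matching = 4.
König certificate: {W2, W3, W4, J6} is a vertex cover of size 4 (every listed pair touches it), so no matching can be larger.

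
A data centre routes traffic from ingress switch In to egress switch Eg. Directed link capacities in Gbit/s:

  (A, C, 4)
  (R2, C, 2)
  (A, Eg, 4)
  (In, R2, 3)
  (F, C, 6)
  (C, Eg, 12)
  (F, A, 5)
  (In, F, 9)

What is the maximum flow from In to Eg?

11

Augment In→F→C→Eg: bottleneck 6, flow now 6.
Augment In→F→A→Eg: bottleneck 3, flow now 9.
Augment In→R2→C→Eg: bottleneck 2, flow now 11.
No augmenting path remains; maximum flow = 11.
In the residual graph, reachable from In: {In, R2}.
Min-cut edges: In→F (9), R2→C (2); capacity 9 + 2 = 11.
This cut is saturated, so no flow can exceed 11.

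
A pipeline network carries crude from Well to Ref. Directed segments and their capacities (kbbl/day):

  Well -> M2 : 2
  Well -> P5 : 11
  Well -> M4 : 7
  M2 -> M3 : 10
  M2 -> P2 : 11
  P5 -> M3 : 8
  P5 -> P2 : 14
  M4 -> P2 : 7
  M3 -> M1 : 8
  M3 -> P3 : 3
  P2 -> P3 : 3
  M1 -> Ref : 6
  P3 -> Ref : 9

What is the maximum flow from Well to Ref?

Augment Well→M2→M3→M1→Ref: bottleneck 2, flow now 2.
Augment Well→P5→M3→M1→Ref: bottleneck 4, flow now 6.
Augment Well→P5→M3→P3→Ref: bottleneck 3, flow now 9.
Augment Well→P5→P2→P3→Ref: bottleneck 3, flow now 12.
No augmenting path remains; maximum flow = 12.
In the residual graph, reachable from Well: {Well, M2, P5, M4, M3, P2, M1}.
Min-cut edges: M3→P3 (3), P2→P3 (3), M1→Ref (6); capacity 3 + 3 + 6 = 12.
This cut is saturated, so no flow can exceed 12.

12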